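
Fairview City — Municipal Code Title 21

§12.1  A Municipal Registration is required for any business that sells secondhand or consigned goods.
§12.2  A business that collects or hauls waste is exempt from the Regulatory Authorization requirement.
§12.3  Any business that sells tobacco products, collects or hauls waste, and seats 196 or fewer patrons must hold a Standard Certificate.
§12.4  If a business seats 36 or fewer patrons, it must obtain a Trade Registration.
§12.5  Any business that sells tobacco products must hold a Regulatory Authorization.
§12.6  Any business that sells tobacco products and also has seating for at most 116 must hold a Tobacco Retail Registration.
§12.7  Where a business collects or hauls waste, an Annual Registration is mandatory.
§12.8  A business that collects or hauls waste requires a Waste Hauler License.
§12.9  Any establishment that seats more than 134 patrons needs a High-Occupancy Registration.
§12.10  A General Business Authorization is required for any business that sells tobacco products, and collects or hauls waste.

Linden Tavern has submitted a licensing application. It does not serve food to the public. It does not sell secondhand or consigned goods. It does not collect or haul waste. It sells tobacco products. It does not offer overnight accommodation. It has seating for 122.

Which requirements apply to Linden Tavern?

Regulatory Authorization

§12.1 does not sell secondhand or consigned goods → Municipal Registration not required.
§12.2 does not collect or haul waste → Regulatory Authorization exemption does not apply.
§12.3 sells tobacco products; does not collect or haul waste; seating 122 ≤ 196 → Standard Certificate not required.
§12.4 seating 122 > 36 → Trade Registration not required.
§12.5 sells tobacco products → Regulatory Authorization required.
§12.6 sells tobacco products; seating 122 > 116 → Tobacco Retail Registration not required.
§12.7 does not collect or haul waste → Annual Registration not required.
§12.8 does not collect or haul waste → Waste Hauler License not required.
§12.9 seating 122 ≤ 134 → High-Occupancy Registration not required.
§12.10 sells tobacco products; does not collect or haul waste → General Business Authorization not required.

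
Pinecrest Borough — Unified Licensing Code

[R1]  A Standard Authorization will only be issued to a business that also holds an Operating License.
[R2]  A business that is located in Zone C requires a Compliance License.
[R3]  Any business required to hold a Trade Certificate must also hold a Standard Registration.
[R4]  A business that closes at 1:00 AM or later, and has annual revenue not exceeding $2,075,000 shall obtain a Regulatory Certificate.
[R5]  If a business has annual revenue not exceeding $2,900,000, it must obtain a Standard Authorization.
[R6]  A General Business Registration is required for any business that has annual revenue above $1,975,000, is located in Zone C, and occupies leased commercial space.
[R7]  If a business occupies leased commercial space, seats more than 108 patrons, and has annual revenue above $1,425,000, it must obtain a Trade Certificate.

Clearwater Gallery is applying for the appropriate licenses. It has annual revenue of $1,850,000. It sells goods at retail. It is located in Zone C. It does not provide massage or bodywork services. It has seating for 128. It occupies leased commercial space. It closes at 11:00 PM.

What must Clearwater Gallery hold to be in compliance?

Compliance License, Operating License, Standard Authorization, Standard Registration, Trade Certificate

[R1] Standard Authorization is required → Operating License also required.
[R2] is located in Zone C → Compliance License required.
[R3] Trade Certificate is required → Standard Registration also required.
[R4] closes 11:00 PM, at/before 1:00 AM; revenue $1,850,000 ≤ $2,075,000 → Regulatory Certificate not required.
[R5] revenue $1,850,000 ≤ $2,900,000 → Standard Authorization required.
[R6] revenue $1,850,000 ≤ $1,975,000; is located in Zone C; occupies leased commercial space → General Business Registration not required.
[R7] occupies leased commercial space; seating 128 > 108; revenue $1,850,000 > $1,425,000 → Trade Certificate required.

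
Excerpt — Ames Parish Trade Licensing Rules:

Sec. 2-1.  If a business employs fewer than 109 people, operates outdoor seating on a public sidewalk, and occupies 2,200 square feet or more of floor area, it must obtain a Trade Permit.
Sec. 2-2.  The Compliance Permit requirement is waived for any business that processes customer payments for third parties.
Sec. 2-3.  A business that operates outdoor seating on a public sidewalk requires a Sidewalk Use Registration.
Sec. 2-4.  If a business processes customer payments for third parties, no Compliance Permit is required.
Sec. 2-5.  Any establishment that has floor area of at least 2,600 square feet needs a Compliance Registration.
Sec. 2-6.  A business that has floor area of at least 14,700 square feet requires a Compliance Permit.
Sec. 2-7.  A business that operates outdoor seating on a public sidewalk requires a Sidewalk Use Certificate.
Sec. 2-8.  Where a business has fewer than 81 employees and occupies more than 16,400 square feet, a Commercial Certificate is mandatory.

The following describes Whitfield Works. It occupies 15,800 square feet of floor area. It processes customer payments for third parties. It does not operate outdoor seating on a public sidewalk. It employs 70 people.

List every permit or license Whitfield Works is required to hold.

Sec. 2-1. employees 70 < 109; does not operate outdoor seating on a public sidewalk; floor area 15,800 square feet ≥ 2,200 square feet → Trade Permit not required.
Sec. 2-2. processes customer payments for third parties → exempt from Compliance Permit.
Sec. 2-3. does not operate outdoor seating on a public sidewalk → Sidewalk Use Registration not required.
Sec. 2-4. processes customer payments for third parties → exempt from Compliance Permit.
Sec. 2-5. floor area 15,800 square feet ≥ 2,600 square feet → Compliance Registration required.
Sec. 2-6. floor area 15,800 square feet ≥ 14,700 square feet → Compliance Permit required.
Sec. 2-7. does not operate outdoor seating on a public sidewalk → Sidewalk Use Certificate not required.
Sec. 2-8. employees 70 < 81; floor area 15,800 square feet ≤ 16,400 square feet → Commercial Certificate not required.

Compliance Registration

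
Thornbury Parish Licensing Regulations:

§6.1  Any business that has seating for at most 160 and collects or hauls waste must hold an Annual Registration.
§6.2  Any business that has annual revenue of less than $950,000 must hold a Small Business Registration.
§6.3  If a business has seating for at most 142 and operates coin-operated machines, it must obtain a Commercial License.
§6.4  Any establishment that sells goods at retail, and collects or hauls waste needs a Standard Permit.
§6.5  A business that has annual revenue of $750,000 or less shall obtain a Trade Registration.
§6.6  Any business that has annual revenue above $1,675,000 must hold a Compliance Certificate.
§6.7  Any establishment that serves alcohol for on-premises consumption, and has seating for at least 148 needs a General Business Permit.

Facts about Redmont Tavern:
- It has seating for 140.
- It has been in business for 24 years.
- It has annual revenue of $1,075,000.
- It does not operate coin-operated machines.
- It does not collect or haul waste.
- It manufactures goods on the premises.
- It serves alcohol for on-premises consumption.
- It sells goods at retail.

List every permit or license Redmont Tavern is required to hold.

§6.1 seating 140 ≤ 160; does not collect or haul waste → Annual Registration not required.
§6.2 revenue $1,075,000 ≥ $950,000 → Small Business Registration not required.
§6.3 seating 140 ≤ 142; does not operate coin-operated machines → Commercial License not required.
§6.4 sells goods at retail; does not collect or haul waste → Standard Permit not required.
§6.5 revenue $1,075,000 > $750,000 → Trade Registration not required.
§6.6 revenue $1,075,000 ≤ $1,675,000 → Compliance Certificate not required.
§6.7 serves alcohol for on-premises consumption; seating 140 < 148 → General Business Permit not required.

None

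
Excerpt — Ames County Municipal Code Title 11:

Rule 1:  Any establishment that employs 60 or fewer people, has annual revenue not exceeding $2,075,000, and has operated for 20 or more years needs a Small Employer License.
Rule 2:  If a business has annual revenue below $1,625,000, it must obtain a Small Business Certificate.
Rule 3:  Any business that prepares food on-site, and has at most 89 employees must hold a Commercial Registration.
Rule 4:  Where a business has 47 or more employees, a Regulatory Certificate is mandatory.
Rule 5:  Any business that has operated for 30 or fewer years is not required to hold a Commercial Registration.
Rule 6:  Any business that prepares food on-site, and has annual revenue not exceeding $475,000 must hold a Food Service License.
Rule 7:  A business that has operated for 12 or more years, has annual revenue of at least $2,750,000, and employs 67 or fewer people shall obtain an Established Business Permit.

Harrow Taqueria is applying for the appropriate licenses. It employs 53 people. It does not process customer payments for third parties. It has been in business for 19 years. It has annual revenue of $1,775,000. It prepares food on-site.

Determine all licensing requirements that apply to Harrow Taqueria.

Rule 1: employees 53 ≤ 60; revenue $1,775,000 ≤ $2,075,000; years in business 19 < 20 → Small Employer License not required.
Rule 2: revenue $1,775,000 ≥ $1,625,000 → Small Business Certificate not required.
Rule 3: prepares food on-site; employees 53 ≤ 89 → Commercial Registration required.
Rule 4: employees 53 ≥ 47 → Regulatory Certificate required.
Rule 5: years in business 19 ≤ 30 → exempt from Commercial Registration.
Rule 6: prepares food on-site; revenue $1,775,000 > $475,000 → Food Service License not required.
Rule 7: years in business 19 ≥ 12; revenue $1,775,000 < $2,750,000; employees 53 ≤ 67 → Established Business Permit not required.

Regulatory Certificate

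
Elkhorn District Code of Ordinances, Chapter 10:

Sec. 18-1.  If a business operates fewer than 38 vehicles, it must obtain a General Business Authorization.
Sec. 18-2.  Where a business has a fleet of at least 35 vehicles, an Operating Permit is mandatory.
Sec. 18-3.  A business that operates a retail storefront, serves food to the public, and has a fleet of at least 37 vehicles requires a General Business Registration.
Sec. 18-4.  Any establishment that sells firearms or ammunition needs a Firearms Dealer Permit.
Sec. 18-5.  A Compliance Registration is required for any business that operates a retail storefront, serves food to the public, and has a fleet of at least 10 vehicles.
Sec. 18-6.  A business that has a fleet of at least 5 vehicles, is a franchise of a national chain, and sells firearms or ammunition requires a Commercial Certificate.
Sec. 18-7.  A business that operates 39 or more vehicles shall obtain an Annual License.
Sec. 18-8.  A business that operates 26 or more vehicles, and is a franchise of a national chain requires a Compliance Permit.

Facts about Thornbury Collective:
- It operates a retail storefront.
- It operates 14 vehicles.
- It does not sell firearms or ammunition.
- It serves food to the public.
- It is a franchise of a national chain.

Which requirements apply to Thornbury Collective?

Compliance Registration, General Business Authorization

Sec. 18-1. vehicles 14 < 38 → General Business Authorization required.
Sec. 18-2. vehicles 14 < 35 → Operating Permit not required.
Sec. 18-3. operates a retail storefront; serves food to the public; vehicles 14 < 37 → General Business Registration not required.
Sec. 18-4. does not sell firearms or ammunition → Firearms Dealer Permit not required.
Sec. 18-5. operates a retail storefront; serves food to the public; vehicles 14 ≥ 10 → Compliance Registration required.
Sec. 18-6. vehicles 14 ≥ 5; is a franchise of a national chain; does not sell firearms or ammunition → Commercial Certificate not required.
Sec. 18-7. vehicles 14 < 39 → Annual License not required.
Sec. 18-8. vehicles 14 < 26; is a franchise of a national chain → Compliance Permit not required.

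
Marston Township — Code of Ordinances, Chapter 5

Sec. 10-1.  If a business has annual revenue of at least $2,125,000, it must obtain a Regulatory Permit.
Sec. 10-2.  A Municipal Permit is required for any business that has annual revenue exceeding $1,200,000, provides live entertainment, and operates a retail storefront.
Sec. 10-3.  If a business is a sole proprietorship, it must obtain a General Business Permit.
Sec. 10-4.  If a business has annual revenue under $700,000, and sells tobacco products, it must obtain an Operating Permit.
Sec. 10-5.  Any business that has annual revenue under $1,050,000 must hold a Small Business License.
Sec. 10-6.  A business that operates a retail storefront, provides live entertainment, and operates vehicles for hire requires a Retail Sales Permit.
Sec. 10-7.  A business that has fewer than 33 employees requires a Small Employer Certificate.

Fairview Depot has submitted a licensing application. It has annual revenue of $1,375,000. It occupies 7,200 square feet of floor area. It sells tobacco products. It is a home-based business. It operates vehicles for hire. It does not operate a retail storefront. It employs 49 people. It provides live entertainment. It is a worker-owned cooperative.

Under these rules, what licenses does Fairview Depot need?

Sec. 10-1. revenue $1,375,000 < $2,125,000 → Regulatory Permit not required.
Sec. 10-2. revenue $1,375,000 > $1,200,000; provides live entertainment; does not operate a retail storefront → Municipal Permit not required.
Sec. 10-3. is a worker-owned cooperative (not: is a sole proprietorship) → General Business Permit not required.
Sec. 10-4. revenue $1,375,000 ≥ $700,000; sells tobacco products → Operating Permit not required.
Sec. 10-5. revenue $1,375,000 ≥ $1,050,000 → Small Business License not required.
Sec. 10-6. does not operate a retail storefront; provides live entertainment; operates vehicles for hire → Retail Sales Permit not required.
Sec. 10-7. employees 49 ≥ 33 → Small Employer Certificate not required.

None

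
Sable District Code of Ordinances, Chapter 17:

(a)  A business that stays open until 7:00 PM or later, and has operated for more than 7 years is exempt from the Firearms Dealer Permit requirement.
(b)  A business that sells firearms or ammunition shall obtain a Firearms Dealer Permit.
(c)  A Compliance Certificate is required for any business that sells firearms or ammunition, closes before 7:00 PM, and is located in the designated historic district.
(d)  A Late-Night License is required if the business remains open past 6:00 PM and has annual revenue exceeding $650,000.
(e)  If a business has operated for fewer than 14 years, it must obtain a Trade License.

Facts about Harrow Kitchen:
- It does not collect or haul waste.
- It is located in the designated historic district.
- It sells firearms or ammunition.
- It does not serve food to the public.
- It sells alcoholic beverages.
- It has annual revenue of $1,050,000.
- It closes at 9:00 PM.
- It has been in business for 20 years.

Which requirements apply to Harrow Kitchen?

(a) closes 9:00 PM, after 7:00 PM; years in business 20 > 7 → exempt from Firearms Dealer Permit.
(b) sells firearms or ammunition → Firearms Dealer Permit required.
(c) sells firearms or ammunition; closes 9:00 PM, after 7:00 PM; is located in the designated historic district → Compliance Certificate not required.
(d) closes 9:00 PM, after 6:00 PM; revenue $1,050,000 > $650,000 → Late-Night License required.
(e) years in business 20 ≥ 14 → Trade License not required.

Late-Night License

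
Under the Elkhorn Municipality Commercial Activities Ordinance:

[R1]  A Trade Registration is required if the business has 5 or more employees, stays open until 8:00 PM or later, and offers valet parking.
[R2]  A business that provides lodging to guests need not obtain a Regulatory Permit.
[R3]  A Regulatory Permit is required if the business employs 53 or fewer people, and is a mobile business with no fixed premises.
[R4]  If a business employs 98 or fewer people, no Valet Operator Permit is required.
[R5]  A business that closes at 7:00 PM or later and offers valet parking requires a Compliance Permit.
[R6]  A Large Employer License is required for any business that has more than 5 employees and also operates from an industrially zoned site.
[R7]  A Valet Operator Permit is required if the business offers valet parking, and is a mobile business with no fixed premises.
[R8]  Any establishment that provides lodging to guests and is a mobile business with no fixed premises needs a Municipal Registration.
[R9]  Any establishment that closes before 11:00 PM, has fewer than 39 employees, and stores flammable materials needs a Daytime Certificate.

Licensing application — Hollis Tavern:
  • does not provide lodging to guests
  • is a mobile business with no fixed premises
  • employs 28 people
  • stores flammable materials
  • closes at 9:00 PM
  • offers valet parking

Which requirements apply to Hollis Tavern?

[R1] employees 28 ≥ 5; closes 9:00 PM, after 8:00 PM; offers valet parking → Trade Registration required.
[R2] does not provide lodging to guests → Regulatory Permit exemption does not apply.
[R3] employees 28 ≤ 53; is a mobile business with no fixed premises → Regulatory Permit required.
[R4] employees 28 ≤ 98 → exempt from Valet Operator Permit.
[R5] closes 9:00 PM, after 7:00 PM; offers valet parking → Compliance Permit required.
[R6] employees 28 > 5; is a mobile business with no fixed premises (not: operates from an industrially zoned site) → Large Employer License not required.
[R7] offers valet parking; is a mobile business with no fixed premises → Valet Operator Permit required.
[R8] does not provide lodging to guests; is a mobile business with no fixed premises → Municipal Registration not required.
[R9] closes 9:00 PM, at/before 11:00 PM; employees 28 < 39; stores flammable materials → Daytime Certificate required.

Compliance Permit, Daytime Certificate, Regulatory Permit, Trade Registration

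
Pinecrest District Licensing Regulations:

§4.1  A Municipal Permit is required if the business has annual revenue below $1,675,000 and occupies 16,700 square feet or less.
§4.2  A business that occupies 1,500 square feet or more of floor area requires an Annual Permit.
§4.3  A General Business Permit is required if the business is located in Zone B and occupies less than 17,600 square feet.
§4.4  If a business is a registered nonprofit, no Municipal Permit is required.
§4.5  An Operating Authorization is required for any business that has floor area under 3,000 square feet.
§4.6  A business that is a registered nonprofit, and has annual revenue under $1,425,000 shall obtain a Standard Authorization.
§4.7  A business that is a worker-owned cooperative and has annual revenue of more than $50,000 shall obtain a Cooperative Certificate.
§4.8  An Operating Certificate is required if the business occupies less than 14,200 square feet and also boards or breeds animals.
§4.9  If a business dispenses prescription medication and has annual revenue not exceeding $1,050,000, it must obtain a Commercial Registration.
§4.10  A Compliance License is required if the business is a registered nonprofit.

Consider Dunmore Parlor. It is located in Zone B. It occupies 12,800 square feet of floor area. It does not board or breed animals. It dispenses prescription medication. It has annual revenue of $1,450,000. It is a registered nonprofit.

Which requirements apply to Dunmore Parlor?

Annual Permit, Compliance License, General Business Permit

§4.1 revenue $1,450,000 < $1,675,000; floor area 12,800 square feet ≤ 16,700 square feet → Municipal Permit required.
§4.2 floor area 12,800 square feet ≥ 1,500 square feet → Annual Permit required.
§4.3 is located in Zone B; floor area 12,800 square feet < 17,600 square feet → General Business Permit required.
§4.4 is a registered nonprofit → exempt from Municipal Permit.
§4.5 floor area 12,800 square feet ≥ 3,000 square feet → Operating Authorization not required.
§4.6 is a registered nonprofit; revenue $1,450,000 ≥ $1,425,000 → Standard Authorization not required.
§4.7 is a registered nonprofit (not: is a worker-owned cooperative); revenue $1,450,000 > $50,000 → Cooperative Certificate not required.
§4.8 floor area 12,800 square feet < 14,200 square feet; does not board or breed animals → Operating Certificate not required.
§4.9 dispenses prescription medication; revenue $1,450,000 > $1,050,000 → Commercial Registration not required.
§4.10 is a registered nonprofit → Compliance License required.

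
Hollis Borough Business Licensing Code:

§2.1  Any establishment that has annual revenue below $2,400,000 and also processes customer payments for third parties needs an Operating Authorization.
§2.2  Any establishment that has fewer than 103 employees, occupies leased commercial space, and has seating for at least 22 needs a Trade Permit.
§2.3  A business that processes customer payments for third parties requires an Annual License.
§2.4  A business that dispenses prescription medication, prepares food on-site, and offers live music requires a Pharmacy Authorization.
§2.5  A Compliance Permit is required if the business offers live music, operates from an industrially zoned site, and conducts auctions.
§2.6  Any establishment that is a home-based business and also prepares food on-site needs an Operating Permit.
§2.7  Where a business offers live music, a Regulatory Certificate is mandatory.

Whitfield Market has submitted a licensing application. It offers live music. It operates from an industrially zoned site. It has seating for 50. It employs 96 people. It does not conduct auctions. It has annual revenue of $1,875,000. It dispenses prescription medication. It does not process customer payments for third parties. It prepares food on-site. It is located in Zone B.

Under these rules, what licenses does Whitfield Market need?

Pharmacy Authorization, Regulatory Certificate

§2.1 revenue $1,875,000 < $2,400,000; does not process customer payments for third parties → Operating Authorization not required.
§2.2 employees 96 < 103; operates from an industrially zoned site (not: occupies leased commercial space); seating 50 ≥ 22 → Trade Permit not required.
§2.3 does not process customer payments for third parties → Annual License not required.
§2.4 dispenses prescription medication; prepares food on-site; offers live music → Pharmacy Authorization required.
§2.5 offers live music; operates from an industrially zoned site; does not conduct auctions → Compliance Permit not required.
§2.6 operates from an industrially zoned site (not: is a home-based business); prepares food on-site → Operating Permit not required.
§2.7 offers live music → Regulatory Certificate required.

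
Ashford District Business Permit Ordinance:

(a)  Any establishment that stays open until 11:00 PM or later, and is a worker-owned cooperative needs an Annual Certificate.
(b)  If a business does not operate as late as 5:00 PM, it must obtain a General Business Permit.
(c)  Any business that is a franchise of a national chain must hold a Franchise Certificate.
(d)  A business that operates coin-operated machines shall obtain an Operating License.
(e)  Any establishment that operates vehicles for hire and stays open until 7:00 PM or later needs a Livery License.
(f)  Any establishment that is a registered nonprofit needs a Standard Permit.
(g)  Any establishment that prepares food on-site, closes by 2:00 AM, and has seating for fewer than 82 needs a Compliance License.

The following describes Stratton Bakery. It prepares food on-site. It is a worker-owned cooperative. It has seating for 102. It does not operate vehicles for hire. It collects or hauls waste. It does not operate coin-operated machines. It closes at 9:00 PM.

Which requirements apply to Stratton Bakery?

(a) closes 9:00 PM, at/before 11:00 PM; is a worker-owned cooperative → Annual Certificate not required.
(b) closes 9:00 PM, after 5:00 PM → General Business Permit not required.
(c) is a worker-owned cooperative (not: is a franchise of a national chain) → Franchise Certificate not required.
(d) does not operate coin-operated machines → Operating License not required.
(e) does not operate vehicles for hire; closes 9:00 PM, after 7:00 PM → Livery License not required.
(f) is a worker-owned cooperative (not: is a registered nonprofit) → Standard Permit not required.
(g) prepares food on-site; closes 9:00 PM, at/before 2:00 AM; seating 102 ≥ 82 → Compliance License not required.

None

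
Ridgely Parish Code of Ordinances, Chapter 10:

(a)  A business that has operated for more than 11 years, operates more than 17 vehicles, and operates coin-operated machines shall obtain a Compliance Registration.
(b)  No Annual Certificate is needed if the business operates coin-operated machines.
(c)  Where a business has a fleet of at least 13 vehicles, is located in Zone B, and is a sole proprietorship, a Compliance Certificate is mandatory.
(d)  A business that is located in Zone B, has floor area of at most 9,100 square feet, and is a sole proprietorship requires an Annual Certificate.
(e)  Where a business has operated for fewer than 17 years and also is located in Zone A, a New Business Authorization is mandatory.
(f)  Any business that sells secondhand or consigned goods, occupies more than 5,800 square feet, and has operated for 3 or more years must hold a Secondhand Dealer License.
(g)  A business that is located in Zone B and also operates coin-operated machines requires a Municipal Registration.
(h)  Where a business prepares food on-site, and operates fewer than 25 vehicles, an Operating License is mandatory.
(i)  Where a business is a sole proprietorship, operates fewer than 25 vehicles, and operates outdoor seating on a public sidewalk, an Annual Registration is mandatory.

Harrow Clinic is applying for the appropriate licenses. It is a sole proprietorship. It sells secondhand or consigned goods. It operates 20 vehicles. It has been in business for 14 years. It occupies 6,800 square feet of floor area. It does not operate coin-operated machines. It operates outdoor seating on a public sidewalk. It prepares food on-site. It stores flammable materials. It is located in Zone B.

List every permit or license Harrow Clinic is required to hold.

Annual Certificate, Annual Registration, Compliance Certificate, Operating License, Secondhand Dealer License

(a) years in business 14 > 11; vehicles 20 > 17; does not operate coin-operated machines → Compliance Registration not required.
(b) does not operate coin-operated machines → Annual Certificate exemption does not apply.
(c) vehicles 20 ≥ 13; is located in Zone B; is a sole proprietorship → Compliance Certificate required.
(d) is located in Zone B; floor area 6,800 square feet ≤ 9,100 square feet; is a sole proprietorship → Annual Certificate required.
(e) years in business 14 < 17; is located in Zone B (not: is located in Zone A) → New Business Authorization not required.
(f) sells secondhand or consigned goods; floor area 6,800 square feet > 5,800 square feet; years in business 14 ≥ 3 → Secondhand Dealer License required.
(g) is located in Zone B; does not operate coin-operated machines → Municipal Registration not required.
(h) prepares food on-site; vehicles 20 < 25 → Operating License required.
(i) is a sole proprietorship; vehicles 20 < 25; operates outdoor seating on a public sidewalk → Annual Registration required.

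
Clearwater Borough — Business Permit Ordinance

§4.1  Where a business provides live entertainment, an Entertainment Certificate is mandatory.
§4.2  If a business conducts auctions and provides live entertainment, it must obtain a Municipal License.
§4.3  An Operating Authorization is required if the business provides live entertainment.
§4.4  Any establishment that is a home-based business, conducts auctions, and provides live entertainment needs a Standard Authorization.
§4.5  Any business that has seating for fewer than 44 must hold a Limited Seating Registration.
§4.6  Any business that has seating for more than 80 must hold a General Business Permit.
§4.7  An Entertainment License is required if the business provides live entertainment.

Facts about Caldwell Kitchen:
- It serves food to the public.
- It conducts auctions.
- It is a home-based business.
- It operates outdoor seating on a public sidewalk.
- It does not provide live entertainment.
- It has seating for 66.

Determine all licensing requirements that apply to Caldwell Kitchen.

§4.1 does not provide live entertainment → Entertainment Certificate not required.
§4.2 conducts auctions; does not provide live entertainment → Municipal License not required.
§4.3 does not provide live entertainment → Operating Authorization not required.
§4.4 is a home-based business; conducts auctions; does not provide live entertainment → Standard Authorization not required.
§4.5 seating 66 ≥ 44 → Limited Seating Registration not required.
§4.6 seating 66 ≤ 80 → General Business Permit not required.
§4.7 does not provide live entertainment → Entertainment License not required.

None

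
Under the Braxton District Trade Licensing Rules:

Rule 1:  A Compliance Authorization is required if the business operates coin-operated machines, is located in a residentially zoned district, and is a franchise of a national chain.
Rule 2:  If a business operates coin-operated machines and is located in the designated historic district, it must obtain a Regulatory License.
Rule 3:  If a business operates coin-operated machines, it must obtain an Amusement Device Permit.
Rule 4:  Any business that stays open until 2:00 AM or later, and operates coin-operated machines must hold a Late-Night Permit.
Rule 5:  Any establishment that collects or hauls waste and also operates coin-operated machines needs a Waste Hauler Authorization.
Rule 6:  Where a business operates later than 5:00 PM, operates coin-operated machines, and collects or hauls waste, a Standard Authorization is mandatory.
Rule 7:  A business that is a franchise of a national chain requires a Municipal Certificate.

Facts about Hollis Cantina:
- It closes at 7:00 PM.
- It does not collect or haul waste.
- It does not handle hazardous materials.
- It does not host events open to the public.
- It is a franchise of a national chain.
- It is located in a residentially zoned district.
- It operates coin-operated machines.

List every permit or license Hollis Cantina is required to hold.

Amusement Device Permit, Compliance Authorization, Municipal Certificate

Rule 1: operates coin-operated machines; is located in a residentially zoned district; is a franchise of a national chain → Compliance Authorization required.
Rule 2: operates coin-operated machines; is located in a residentially zoned district (not: is located in the designated historic district) → Regulatory License not required.
Rule 3: operates coin-operated machines → Amusement Device Permit required.
Rule 4: closes 7:00 PM, at/before 2:00 AM; operates coin-operated machines → Late-Night Permit not required.
Rule 5: does not collect or haul waste; operates coin-operated machines → Waste Hauler Authorization not required.
Rule 6: closes 7:00 PM, after 5:00 PM; operates coin-operated machines; does not collect or haul waste → Standard Authorization not required.
Rule 7: is a franchise of a national chain → Municipal Certificate required.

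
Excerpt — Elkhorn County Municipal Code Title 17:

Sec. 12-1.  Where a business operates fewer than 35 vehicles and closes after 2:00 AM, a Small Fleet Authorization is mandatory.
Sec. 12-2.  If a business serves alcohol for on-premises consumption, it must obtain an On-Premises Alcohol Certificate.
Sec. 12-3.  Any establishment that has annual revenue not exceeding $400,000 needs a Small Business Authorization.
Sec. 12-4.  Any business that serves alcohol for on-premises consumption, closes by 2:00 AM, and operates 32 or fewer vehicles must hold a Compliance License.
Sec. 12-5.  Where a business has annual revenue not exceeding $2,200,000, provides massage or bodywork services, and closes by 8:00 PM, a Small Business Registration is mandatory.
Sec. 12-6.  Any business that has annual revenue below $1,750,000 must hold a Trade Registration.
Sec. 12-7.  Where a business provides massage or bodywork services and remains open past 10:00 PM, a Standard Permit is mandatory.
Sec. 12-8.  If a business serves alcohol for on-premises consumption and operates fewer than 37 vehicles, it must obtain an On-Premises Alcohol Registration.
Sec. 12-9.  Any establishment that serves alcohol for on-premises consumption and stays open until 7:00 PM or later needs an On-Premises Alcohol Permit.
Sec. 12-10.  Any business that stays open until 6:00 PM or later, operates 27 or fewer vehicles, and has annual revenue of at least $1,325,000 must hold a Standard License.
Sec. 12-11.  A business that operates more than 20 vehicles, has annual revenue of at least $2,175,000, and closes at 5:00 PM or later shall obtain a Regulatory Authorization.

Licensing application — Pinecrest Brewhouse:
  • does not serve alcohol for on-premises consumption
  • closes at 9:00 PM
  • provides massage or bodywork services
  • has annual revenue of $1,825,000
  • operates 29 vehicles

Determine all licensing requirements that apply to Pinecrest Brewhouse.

None

Sec. 12-1. vehicles 29 < 35; closes 9:00 PM, at/before 2:00 AM → Small Fleet Authorization not required.
Sec. 12-2. does not serve alcohol for on-premises consumption → On-Premises Alcohol Certificate not required.
Sec. 12-3. revenue $1,825,000 > $400,000 → Small Business Authorization not required.
Sec. 12-4. does not serve alcohol for on-premises consumption; closes 9:00 PM, at/before 2:00 AM; vehicles 29 ≤ 32 → Compliance License not required.
Sec. 12-5. revenue $1,825,000 ≤ $2,200,000; provides massage or bodywork services; closes 9:00 PM, after 8:00 PM → Small Business Registration not required.
Sec. 12-6. revenue $1,825,000 ≥ $1,750,000 → Trade Registration not required.
Sec. 12-7. provides massage or bodywork services; closes 9:00 PM, at/before 10:00 PM → Standard Permit not required.
Sec. 12-8. does not serve alcohol for on-premises consumption; vehicles 29 < 37 → On-Premises Alcohol Registration not required.
Sec. 12-9. does not serve alcohol for on-premises consumption; closes 9:00 PM, after 7:00 PM → On-Premises Alcohol Permit not required.
Sec. 12-10. closes 9:00 PM, after 6:00 PM; vehicles 29 > 27; revenue $1,825,000 ≥ $1,325,000 → Standard License not required.
Sec. 12-11. vehicles 29 > 20; revenue $1,825,000 < $2,175,000; closes 9:00 PM, after 5:00 PM → Regulatory Authorization not required.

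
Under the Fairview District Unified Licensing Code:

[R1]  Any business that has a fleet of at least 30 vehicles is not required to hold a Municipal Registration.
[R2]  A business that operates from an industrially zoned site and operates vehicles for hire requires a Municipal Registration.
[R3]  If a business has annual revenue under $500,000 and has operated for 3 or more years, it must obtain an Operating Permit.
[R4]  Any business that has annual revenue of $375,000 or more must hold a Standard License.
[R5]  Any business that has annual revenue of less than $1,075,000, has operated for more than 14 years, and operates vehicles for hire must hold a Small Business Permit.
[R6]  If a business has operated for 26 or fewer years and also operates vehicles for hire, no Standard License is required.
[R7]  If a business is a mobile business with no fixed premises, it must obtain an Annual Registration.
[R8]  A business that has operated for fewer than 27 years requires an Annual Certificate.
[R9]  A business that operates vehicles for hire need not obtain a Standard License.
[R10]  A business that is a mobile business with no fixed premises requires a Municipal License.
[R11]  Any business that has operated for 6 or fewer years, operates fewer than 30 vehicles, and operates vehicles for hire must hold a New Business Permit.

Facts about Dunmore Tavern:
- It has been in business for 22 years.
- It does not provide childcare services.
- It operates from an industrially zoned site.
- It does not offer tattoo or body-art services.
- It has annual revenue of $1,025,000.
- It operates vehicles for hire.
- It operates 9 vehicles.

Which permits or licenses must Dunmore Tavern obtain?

Annual Certificate, Municipal Registration, Small Business Permit

[R1] vehicles 9 < 30 → Municipal Registration exemption does not apply.
[R2] operates from an industrially zoned site; operates vehicles for hire → Municipal Registration required.
[R3] revenue $1,025,000 ≥ $500,000; years in business 22 ≥ 3 → Operating Permit not required.
[R4] revenue $1,025,000 ≥ $375,000 → Standard License required.
[R5] revenue $1,025,000 < $1,075,000; years in business 22 > 14; operates vehicles for hire → Small Business Permit required.
[R6] years in business 22 ≤ 26; operates vehicles for hire → exempt from Standard License.
[R7] operates from an industrially zoned site (not: is a mobile business with no fixed premises) → Annual Registration not required.
[R8] years in business 22 < 27 → Annual Certificate required.
[R9] operates vehicles for hire → exempt from Standard License.
[R10] operates from an industrially zoned site (not: is a mobile business with no fixed premises) → Municipal License not required.
[R11] years in business 22 > 6; vehicles 9 < 30; operates vehicles for hire → New Business Permit not required.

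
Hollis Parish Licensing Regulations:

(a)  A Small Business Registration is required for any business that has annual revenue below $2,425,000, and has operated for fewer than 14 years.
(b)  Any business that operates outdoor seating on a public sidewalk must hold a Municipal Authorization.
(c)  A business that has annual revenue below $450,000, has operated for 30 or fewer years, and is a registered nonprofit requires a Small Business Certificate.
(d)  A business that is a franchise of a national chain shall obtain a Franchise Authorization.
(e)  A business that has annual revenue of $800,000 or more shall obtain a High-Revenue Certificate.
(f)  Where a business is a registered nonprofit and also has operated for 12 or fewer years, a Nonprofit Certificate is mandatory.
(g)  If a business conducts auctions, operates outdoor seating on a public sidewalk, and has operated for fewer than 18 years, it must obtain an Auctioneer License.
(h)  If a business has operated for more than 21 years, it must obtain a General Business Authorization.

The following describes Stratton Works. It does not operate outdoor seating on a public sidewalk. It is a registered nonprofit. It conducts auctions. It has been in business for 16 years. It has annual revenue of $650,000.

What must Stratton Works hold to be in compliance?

None

(a) revenue $650,000 < $2,425,000; years in business 16 ≥ 14 → Small Business Registration not required.
(b) does not operate outdoor seating on a public sidewalk → Municipal Authorization not required.
(c) revenue $650,000 ≥ $450,000; years in business 16 ≤ 30; is a registered nonprofit → Small Business Certificate not required.
(d) is a registered nonprofit (not: is a franchise of a national chain) → Franchise Authorization not required.
(e) revenue $650,000 < $800,000 → High-Revenue Certificate not required.
(f) is a registered nonprofit; years in business 16 > 12 → Nonprofit Certificate not required.
(g) conducts auctions; does not operate outdoor seating on a public sidewalk; years in business 16 < 18 → Auctioneer License not required.
(h) years in business 16 ≤ 21 → General Business Authorization not required.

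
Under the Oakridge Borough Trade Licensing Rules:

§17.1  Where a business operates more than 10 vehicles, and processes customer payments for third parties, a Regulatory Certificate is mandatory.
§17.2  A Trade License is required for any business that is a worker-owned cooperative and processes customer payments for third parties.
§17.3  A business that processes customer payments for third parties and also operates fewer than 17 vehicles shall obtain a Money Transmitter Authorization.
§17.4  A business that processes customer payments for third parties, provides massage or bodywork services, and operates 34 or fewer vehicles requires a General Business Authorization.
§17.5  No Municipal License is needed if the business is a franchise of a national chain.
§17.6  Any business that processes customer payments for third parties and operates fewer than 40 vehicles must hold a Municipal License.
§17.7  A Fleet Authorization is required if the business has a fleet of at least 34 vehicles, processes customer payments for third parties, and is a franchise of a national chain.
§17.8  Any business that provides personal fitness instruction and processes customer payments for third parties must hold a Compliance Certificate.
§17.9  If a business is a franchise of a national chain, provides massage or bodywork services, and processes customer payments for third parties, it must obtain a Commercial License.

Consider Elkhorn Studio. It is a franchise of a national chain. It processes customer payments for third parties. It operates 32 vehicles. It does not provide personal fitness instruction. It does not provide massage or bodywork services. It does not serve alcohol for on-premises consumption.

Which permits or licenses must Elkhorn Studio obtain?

§17.1 vehicles 32 > 10; processes customer payments for third parties → Regulatory Certificate required.
§17.2 is a franchise of a national chain (not: is a worker-owned cooperative); processes customer payments for third parties → Trade License not required.
§17.3 processes customer payments for third parties; vehicles 32 ≥ 17 → Money Transmitter Authorization not required.
§17.4 processes customer payments for third parties; does not provide massage or bodywork services; vehicles 32 ≤ 34 → General Business Authorization not required.
§17.5 is a franchise of a national chain → exempt from Municipal License.
§17.6 processes customer payments for third parties; vehicles 32 < 40 → Municipal License required.
§17.7 vehicles 32 < 34; processes customer payments for third parties; is a franchise of a national chain → Fleet Authorization not required.
§17.8 does not provide personal fitness instruction; processes customer payments for third parties → Compliance Certificate not required.
§17.9 is a franchise of a national chain; does not provide massage or bodywork services; processes customer payments for third parties → Commercial License not required.

Regulatory Certificate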